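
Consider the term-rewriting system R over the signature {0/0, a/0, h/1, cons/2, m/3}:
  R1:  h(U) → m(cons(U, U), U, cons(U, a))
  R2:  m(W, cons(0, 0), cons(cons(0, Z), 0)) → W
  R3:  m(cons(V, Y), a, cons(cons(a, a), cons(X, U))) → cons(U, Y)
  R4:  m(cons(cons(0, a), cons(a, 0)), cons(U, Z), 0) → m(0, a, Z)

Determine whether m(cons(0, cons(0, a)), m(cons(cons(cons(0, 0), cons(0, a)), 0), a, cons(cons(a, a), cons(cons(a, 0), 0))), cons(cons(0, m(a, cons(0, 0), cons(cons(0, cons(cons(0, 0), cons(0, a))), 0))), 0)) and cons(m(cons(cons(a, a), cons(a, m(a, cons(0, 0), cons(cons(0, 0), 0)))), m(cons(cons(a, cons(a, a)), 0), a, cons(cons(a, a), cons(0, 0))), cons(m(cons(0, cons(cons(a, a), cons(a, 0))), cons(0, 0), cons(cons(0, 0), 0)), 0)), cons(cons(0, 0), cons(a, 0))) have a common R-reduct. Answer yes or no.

Reduce t₁ = m(cons(0, cons(0, a)), m(cons(cons(cons(0, 0), cons(0, a)), 0), a, cons(cons(a, a), cons(cons(a, 0), 0))), cons(cons(0, m(a, cons(0, 0), cons(cons(0, cons(cons(0, 0), cons(0, a))), 0))), 0)):
1. m(cons(0, cons(0, a)), m(cons(cons(cons(0, 0), cons(0, a)), 0), a, cons(cons(a, a), cons(cons(a, 0), 0))), cons(cons(0, m(a, cons(0, 0), cons(cons(0, cons(cons(0, 0), cons(0, a))), 0))), 0))  →  m(cons(0, cons(0, a)), cons(0, 0), cons(cons(0, m(a, cons(0, 0), cons(cons(0, cons(cons(0, 0), cons(0, a))), 0))), 0))   [R3 at 2]
2. m(cons(0, cons(0, a)), cons(0, 0), cons(cons(0, m(a, cons(0, 0), cons(cons(0, cons(cons(0, 0), cons(0, a))), 0))), 0))  →  cons(0, cons(0, a))   [R2 at ε]

Reduce t₂ = cons(m(cons(cons(a, a), cons(a, m(a, cons(0, 0), cons(cons(0, 0), 0)))), m(cons(cons(a, cons(a, a)), 0), a, cons(cons(a, a), cons(0, 0))), cons(m(cons(0, cons(cons(a, a), cons(a, 0))), cons(0, 0), cons(cons(0, 0), 0)), 0)), cons(cons(0, 0), cons(a, 0))):
1. cons(m(cons(cons(a, a), cons(a, m(a, cons(0, 0), cons(cons(0, 0), 0)))), m(cons(cons(a, cons(a, a)), 0), a, cons(cons(a, a), cons(0, 0))), cons(m(cons(0, cons(cons(a, a), cons(a, 0))), cons(0, 0), cons(cons(0, 0), 0)), 0)), cons(cons(0, 0), cons(a, 0)))  →  cons(m(cons(cons(a, a), cons(a, a)), m(cons(cons(a, cons(a, a)), 0), a, cons(cons(a, a), cons(0, 0))), cons(m(cons(0, cons(cons(a, a), cons(a, 0))), cons(0, 0), cons(cons(0, 0), 0)), 0)), cons(cons(0, 0), cons(a, 0)))   [R2 at 1.1.2.2]
2. cons(m(cons(cons(a, a), cons(a, a)), m(cons(cons(a, cons(a, a)), 0), a, cons(cons(a, a), cons(0, 0))), cons(m(cons(0, cons(cons(a, a), cons(a, 0))), cons(0, 0), cons(cons(0, 0), 0)), 0)), cons(cons(0, 0), cons(a, 0)))  →  cons(m(cons(cons(a, a), cons(a, a)), cons(0, 0), cons(m(cons(0, cons(cons(a, a), cons(a, 0))), cons(0, 0), cons(cons(0, 0), 0)), 0)), cons(cons(0, 0), cons(a, 0)))   [R3 at 1.2]
3. cons(m(cons(cons(a, a), cons(a, a)), cons(0, 0), cons(m(cons(0, cons(cons(a, a), cons(a, 0))), cons(0, 0), cons(cons(0, 0), 0)), 0)), cons(cons(0, 0), cons(a, 0)))  →  cons(m(cons(cons(a, a), cons(a, a)), cons(0, 0), cons(cons(0, cons(cons(a, a), cons(a, 0))), 0)), cons(cons(0, 0), cons(a, 0)))   [R2 at 1.3.1]
4. cons(m(cons(cons(a, a), cons(a, a)), cons(0, 0), cons(cons(0, cons(cons(a, a), cons(a, 0))), 0)), cons(cons(0, 0), cons(a, 0)))  →  cons(cons(cons(a, a), cons(a, a)), cons(cons(0, 0), cons(a, 0)))   [R2 at 1]

no — NF(t₁) = cons(0, cons(0, a)), NF(t₂) = cons(cons(cons(a, a), cons(a, a)), cons(cons(0, 0), cons(a, 0)))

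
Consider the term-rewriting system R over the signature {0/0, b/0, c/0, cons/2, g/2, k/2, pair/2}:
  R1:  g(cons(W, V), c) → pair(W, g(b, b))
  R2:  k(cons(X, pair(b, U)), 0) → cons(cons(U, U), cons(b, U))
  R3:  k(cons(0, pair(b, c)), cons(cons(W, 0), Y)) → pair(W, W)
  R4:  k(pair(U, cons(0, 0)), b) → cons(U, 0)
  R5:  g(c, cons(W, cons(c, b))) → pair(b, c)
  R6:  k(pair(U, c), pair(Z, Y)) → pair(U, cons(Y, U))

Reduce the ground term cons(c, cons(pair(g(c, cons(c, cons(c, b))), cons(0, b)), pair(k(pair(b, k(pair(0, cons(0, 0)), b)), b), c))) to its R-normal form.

1. cons(c, cons(pair(g(c, cons(c, cons(c, b))), cons(0, b)), pair(k(pair(b, k(pair(0, cons(0, 0)), b)), b), c)))  →  cons(c, cons(pair(pair(b, c), cons(0, b)), pair(k(pair(b, k(pair(0, cons(0, 0)), b)), b), c)))   [R5 at 2.1.1]
2. cons(c, cons(pair(pair(b, c), cons(0, b)), pair(k(pair(b, k(pair(0, cons(0, 0)), b)), b), c)))  →  cons(c, cons(pair(pair(b, c), cons(0, b)), pair(k(pair(b, cons(0, 0)), b), c)))   [R4 at 2.2.1.1.2]
3. cons(c, cons(pair(pair(b, c), cons(0, b)), pair(k(pair(b, cons(0, 0)), b), c)))  →  cons(c, cons(pair(pair(b, c), cons(0, b)), pair(cons(b, 0), c)))   [R4 at 2.2.1]

cons(c, cons(pair(pair(b, c), cons(0, b)), pair(cons(b, 0), c)))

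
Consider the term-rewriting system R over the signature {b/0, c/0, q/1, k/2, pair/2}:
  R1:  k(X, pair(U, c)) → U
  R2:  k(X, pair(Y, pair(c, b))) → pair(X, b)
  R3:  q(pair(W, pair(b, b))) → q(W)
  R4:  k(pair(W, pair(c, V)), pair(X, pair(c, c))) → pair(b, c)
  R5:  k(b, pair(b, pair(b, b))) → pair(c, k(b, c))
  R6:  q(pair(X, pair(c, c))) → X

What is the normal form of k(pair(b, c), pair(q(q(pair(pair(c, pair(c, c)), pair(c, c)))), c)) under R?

c

1. k(pair(b, c), pair(q(q(pair(pair(c, pair(c, c)), pair(c, c)))), c))  →  q(q(pair(pair(c, pair(c, c)), pair(c, c))))   [R1 at ε]
2. q(q(pair(pair(c, pair(c, c)), pair(c, c))))  →  q(pair(c, pair(c, c)))   [R6 at 1]
3. q(pair(c, pair(c, c)))  →  c   [R6 at ε]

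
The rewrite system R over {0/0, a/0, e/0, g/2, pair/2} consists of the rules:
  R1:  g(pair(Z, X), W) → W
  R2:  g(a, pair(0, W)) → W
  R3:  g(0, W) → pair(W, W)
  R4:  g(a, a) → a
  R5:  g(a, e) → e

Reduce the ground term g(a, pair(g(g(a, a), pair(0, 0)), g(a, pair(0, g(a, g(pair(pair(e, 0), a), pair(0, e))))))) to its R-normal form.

1. g(a, pair(g(g(a, a), pair(0, 0)), g(a, pair(0, g(a, g(pair(pair(e, 0), a), pair(0, e)))))))  →  g(a, pair(g(a, pair(0, 0)), g(a, pair(0, g(a, g(pair(pair(e, 0), a), pair(0, e)))))))   [R4 at 2.1.1]
2. g(a, pair(g(a, pair(0, 0)), g(a, pair(0, g(a, g(pair(pair(e, 0), a), pair(0, e)))))))  →  g(a, pair(0, g(a, pair(0, g(a, g(pair(pair(e, 0), a), pair(0, e)))))))   [R2 at 2.1]
3. g(a, pair(0, g(a, pair(0, g(a, g(pair(pair(e, 0), a), pair(0, e)))))))  →  g(a, pair(0, g(a, g(pair(pair(e, 0), a), pair(0, e)))))   [R2 at ε]
4. g(a, pair(0, g(a, g(pair(pair(e, 0), a), pair(0, e)))))  →  g(a, g(pair(pair(e, 0), a), pair(0, e)))   [R2 at ε]
5. g(a, g(pair(pair(e, 0), a), pair(0, e)))  →  g(a, pair(0, e))   [R1 at 2]
6. g(a, pair(0, e))  →  e   [R2 at ε]

e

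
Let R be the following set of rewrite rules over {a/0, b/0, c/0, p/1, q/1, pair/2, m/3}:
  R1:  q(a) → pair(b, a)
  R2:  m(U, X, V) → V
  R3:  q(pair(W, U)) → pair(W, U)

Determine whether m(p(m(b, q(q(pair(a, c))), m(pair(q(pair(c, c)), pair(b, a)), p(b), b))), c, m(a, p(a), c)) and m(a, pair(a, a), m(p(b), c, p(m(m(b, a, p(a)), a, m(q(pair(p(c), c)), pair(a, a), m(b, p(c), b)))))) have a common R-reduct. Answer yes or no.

no — NF(t₁) = c, NF(t₂) = p(b)

Reduce t₁ = m(p(m(b, q(q(pair(a, c))), m(pair(q(pair(c, c)), pair(b, a)), p(b), b))), c, m(a, p(a), c)):
1. m(p(m(b, q(q(pair(a, c))), m(pair(q(pair(c, c)), pair(b, a)), p(b), b))), c, m(a, p(a), c))  →  m(a, p(a), c)   [R2 at ε]
2. m(a, p(a), c)  →  c   [R2 at ε]

Reduce t₂ = m(a, pair(a, a), m(p(b), c, p(m(m(b, a, p(a)), a, m(q(pair(p(c), c)), pair(a, a), m(b, p(c), b)))))):
1. m(a, pair(a, a), m(p(b), c, p(m(m(b, a, p(a)), a, m(q(pair(p(c), c)), pair(a, a), m(b, p(c), b))))))  →  m(p(b), c, p(m(m(b, a, p(a)), a, m(q(pair(p(c), c)), pair(a, a), m(b, p(c), b)))))   [R2 at ε]
2. m(p(b), c, p(m(m(b, a, p(a)), a, m(q(pair(p(c), c)), pair(a, a), m(b, p(c), b)))))  →  p(m(m(b, a, p(a)), a, m(q(pair(p(c), c)), pair(a, a), m(b, p(c), b))))   [R2 at ε]
3. p(m(m(b, a, p(a)), a, m(q(pair(p(c), c)), pair(a, a), m(b, p(c), b))))  →  p(m(q(pair(p(c), c)), pair(a, a), m(b, p(c), b)))   [R2 at 1]
4. p(m(q(pair(p(c), c)), pair(a, a), m(b, p(c), b)))  →  p(m(b, p(c), b))   [R2 at 1]
5. p(m(b, p(c), b))  →  p(b)   [R2 at 1]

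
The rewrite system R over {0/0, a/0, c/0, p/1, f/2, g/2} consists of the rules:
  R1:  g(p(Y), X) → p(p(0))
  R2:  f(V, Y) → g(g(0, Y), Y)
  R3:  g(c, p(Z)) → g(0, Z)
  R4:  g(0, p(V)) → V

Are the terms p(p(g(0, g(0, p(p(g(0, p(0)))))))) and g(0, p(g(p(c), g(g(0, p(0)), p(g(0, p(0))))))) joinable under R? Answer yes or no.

yes — NF(t₁) = p(p(0)), NF(t₂) = p(p(0))

Reduce t₁ = p(p(g(0, g(0, p(p(g(0, p(0)))))))):
1. p(p(g(0, g(0, p(p(g(0, p(0))))))))  →  p(p(g(0, p(g(0, p(0))))))   [R4 at 1.1.2]
2. p(p(g(0, p(g(0, p(0))))))  →  p(p(g(0, p(0))))   [R4 at 1.1]
3. p(p(g(0, p(0))))  →  p(p(0))   [R4 at 1.1]

Reduce t₂ = g(0, p(g(p(c), g(g(0, p(0)), p(g(0, p(0))))))):
1. g(0, p(g(p(c), g(g(0, p(0)), p(g(0, p(0)))))))  →  g(p(c), g(g(0, p(0)), p(g(0, p(0)))))   [R4 at ε]
2. g(p(c), g(g(0, p(0)), p(g(0, p(0)))))  →  p(p(0))   [R1 at ε]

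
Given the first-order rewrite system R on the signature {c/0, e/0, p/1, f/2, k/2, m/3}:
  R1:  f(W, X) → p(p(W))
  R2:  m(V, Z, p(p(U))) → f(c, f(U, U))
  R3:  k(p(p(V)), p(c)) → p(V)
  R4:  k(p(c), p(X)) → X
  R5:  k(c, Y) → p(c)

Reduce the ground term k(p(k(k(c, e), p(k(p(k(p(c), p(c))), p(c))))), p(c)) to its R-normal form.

1. k(p(k(k(c, e), p(k(p(k(p(c), p(c))), p(c))))), p(c))  →  k(p(k(p(c), p(k(p(k(p(c), p(c))), p(c))))), p(c))   [R5 at 1.1.1]
2. k(p(k(p(c), p(k(p(k(p(c), p(c))), p(c))))), p(c))  →  k(p(k(p(k(p(c), p(c))), p(c))), p(c))   [R4 at 1.1]
3. k(p(k(p(k(p(c), p(c))), p(c))), p(c))  →  k(p(k(p(c), p(c))), p(c))   [R4 at 1.1.1.1]
4. k(p(k(p(c), p(c))), p(c))  →  k(p(c), p(c))   [R4 at 1.1]
5. k(p(c), p(c))  →  c   [R4 at ε]

c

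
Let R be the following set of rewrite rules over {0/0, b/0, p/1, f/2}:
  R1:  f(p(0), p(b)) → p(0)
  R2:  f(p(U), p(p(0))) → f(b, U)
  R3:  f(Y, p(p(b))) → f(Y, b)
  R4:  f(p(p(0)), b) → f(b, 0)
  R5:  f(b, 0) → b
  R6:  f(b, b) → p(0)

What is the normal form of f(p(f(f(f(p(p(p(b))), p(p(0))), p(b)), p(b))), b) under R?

b

1. f(p(f(f(f(p(p(p(b))), p(p(0))), p(b)), p(b))), b)  →  f(p(f(f(f(b, p(p(b))), p(b)), p(b))), b)   [R2 at 1.1.1.1]
2. f(p(f(f(f(b, p(p(b))), p(b)), p(b))), b)  →  f(p(f(f(f(b, b), p(b)), p(b))), b)   [R3 at 1.1.1.1]
3. f(p(f(f(f(b, b), p(b)), p(b))), b)  →  f(p(f(f(p(0), p(b)), p(b))), b)   [R6 at 1.1.1.1]
4. f(p(f(f(p(0), p(b)), p(b))), b)  →  f(p(f(p(0), p(b))), b)   [R1 at 1.1.1]
5. f(p(f(p(0), p(b))), b)  →  f(p(p(0)), b)   [R1 at 1.1]
6. f(p(p(0)), b)  →  f(b, 0)   [R4 at ε]
7. f(b, 0)  →  b   [R5 at ε]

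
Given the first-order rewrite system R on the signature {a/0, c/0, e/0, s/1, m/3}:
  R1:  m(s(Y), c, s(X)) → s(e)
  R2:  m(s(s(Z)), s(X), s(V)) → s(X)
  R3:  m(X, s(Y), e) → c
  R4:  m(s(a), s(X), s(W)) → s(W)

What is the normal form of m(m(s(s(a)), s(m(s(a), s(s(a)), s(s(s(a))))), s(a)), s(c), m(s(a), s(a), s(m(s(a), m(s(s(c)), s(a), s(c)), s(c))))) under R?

1. m(m(s(s(a)), s(m(s(a), s(s(a)), s(s(s(a))))), s(a)), s(c), m(s(a), s(a), s(m(s(a), m(s(s(c)), s(a), s(c)), s(c)))))  →  m(s(m(s(a), s(s(a)), s(s(s(a))))), s(c), m(s(a), s(a), s(m(s(a), m(s(s(c)), s(a), s(c)), s(c)))))   [R2 at 1]
2. m(s(m(s(a), s(s(a)), s(s(s(a))))), s(c), m(s(a), s(a), s(m(s(a), m(s(s(c)), s(a), s(c)), s(c)))))  →  m(s(s(s(s(a)))), s(c), m(s(a), s(a), s(m(s(a), m(s(s(c)), s(a), s(c)), s(c)))))   [R4 at 1.1]
3. m(s(s(s(s(a)))), s(c), m(s(a), s(a), s(m(s(a), m(s(s(c)), s(a), s(c)), s(c)))))  →  m(s(s(s(s(a)))), s(c), s(m(s(a), m(s(s(c)), s(a), s(c)), s(c))))   [R4 at 3]
4. m(s(s(s(s(a)))), s(c), s(m(s(a), m(s(s(c)), s(a), s(c)), s(c))))  →  s(c)   [R2 at ε]

s(c)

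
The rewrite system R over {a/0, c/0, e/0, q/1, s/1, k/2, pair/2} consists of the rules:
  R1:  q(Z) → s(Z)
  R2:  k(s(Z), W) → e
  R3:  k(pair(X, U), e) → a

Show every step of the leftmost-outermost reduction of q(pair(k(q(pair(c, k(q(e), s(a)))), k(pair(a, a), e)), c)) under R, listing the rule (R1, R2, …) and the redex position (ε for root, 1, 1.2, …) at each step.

1. q(pair(k(q(pair(c, k(q(e), s(a)))), k(pair(a, a), e)), c))  →  s(pair(k(q(pair(c, k(q(e), s(a)))), k(pair(a, a), e)), c))   [R1 at ε]
2. s(pair(k(q(pair(c, k(q(e), s(a)))), k(pair(a, a), e)), c))  →  s(pair(k(s(pair(c, k(q(e), s(a)))), k(pair(a, a), e)), c))   [R1 at 1.1.1]
3. s(pair(k(s(pair(c, k(q(e), s(a)))), k(pair(a, a), e)), c))  →  s(pair(e, c))   [R2 at 1.1]

s(pair(e, c))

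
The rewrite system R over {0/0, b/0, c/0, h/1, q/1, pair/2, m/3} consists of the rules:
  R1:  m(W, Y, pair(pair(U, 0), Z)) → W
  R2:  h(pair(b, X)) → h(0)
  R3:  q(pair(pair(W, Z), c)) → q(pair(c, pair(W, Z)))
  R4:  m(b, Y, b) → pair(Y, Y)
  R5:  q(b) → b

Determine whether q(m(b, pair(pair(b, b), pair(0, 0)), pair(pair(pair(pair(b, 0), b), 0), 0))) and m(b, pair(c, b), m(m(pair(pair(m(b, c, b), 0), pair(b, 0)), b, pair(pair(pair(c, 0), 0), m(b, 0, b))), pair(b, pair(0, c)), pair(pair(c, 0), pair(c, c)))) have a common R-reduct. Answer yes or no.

yes — NF(t₁) = b, NF(t₂) = b

Reduce t₁ = q(m(b, pair(pair(b, b), pair(0, 0)), pair(pair(pair(pair(b, 0), b), 0), 0))):
1. q(m(b, pair(pair(b, b), pair(0, 0)), pair(pair(pair(pair(b, 0), b), 0), 0)))  →  q(b)   [R1 at 1]
2. q(b)  →  b   [R5 at ε]

Reduce t₂ = m(b, pair(c, b), m(m(pair(pair(m(b, c, b), 0), pair(b, 0)), b, pair(pair(pair(c, 0), 0), m(b, 0, b))), pair(b, pair(0, c)), pair(pair(c, 0), pair(c, c)))):
1. m(b, pair(c, b), m(m(pair(pair(m(b, c, b), 0), pair(b, 0)), b, pair(pair(pair(c, 0), 0), m(b, 0, b))), pair(b, pair(0, c)), pair(pair(c, 0), pair(c, c))))  →  m(b, pair(c, b), m(pair(pair(m(b, c, b), 0), pair(b, 0)), b, pair(pair(pair(c, 0), 0), m(b, 0, b))))   [R1 at 3]
2. m(b, pair(c, b), m(pair(pair(m(b, c, b), 0), pair(b, 0)), b, pair(pair(pair(c, 0), 0), m(b, 0, b))))  →  m(b, pair(c, b), pair(pair(m(b, c, b), 0), pair(b, 0)))   [R1 at 3]
3. m(b, pair(c, b), pair(pair(m(b, c, b), 0), pair(b, 0)))  →  b   [R1 at ε]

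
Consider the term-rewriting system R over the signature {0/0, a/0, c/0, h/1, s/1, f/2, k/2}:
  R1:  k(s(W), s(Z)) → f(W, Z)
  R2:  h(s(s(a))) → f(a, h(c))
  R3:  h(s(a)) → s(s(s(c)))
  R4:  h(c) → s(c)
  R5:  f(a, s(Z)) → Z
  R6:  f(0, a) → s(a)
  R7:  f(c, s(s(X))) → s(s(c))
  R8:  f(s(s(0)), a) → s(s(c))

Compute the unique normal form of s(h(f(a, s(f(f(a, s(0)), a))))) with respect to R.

s(s(s(s(c))))

1. s(h(f(a, s(f(f(a, s(0)), a)))))  →  s(h(f(f(a, s(0)), a)))   [R5 at 1.1]
2. s(h(f(f(a, s(0)), a)))  →  s(h(f(0, a)))   [R5 at 1.1.1]
3. s(h(f(0, a)))  →  s(h(s(a)))   [R6 at 1.1]
4. s(h(s(a)))  →  s(s(s(s(c))))   [R3 at 1]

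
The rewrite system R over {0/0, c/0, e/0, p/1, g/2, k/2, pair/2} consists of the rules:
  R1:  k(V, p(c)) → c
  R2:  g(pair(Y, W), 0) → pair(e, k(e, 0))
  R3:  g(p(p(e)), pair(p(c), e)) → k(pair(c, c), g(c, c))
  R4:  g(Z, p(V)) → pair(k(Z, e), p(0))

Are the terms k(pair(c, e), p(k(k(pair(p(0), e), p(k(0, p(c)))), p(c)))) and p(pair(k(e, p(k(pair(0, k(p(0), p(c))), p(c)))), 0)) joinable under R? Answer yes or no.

no — NF(t₁) = c, NF(t₂) = p(pair(c, 0))

Reduce t₁ = k(pair(c, e), p(k(k(pair(p(0), e), p(k(0, p(c)))), p(c)))):
1. k(pair(c, e), p(k(k(pair(p(0), e), p(k(0, p(c)))), p(c))))  →  k(pair(c, e), p(c))   [R1 at 2.1]
2. k(pair(c, e), p(c))  →  c   [R1 at ε]

Reduce t₂ = p(pair(k(e, p(k(pair(0, k(p(0), p(c))), p(c)))), 0)):
1. p(pair(k(e, p(k(pair(0, k(p(0), p(c))), p(c)))), 0))  →  p(pair(k(e, p(c)), 0))   [R1 at 1.1.2.1]
2. p(pair(k(e, p(c)), 0))  →  p(pair(c, 0))   [R1 at 1.1]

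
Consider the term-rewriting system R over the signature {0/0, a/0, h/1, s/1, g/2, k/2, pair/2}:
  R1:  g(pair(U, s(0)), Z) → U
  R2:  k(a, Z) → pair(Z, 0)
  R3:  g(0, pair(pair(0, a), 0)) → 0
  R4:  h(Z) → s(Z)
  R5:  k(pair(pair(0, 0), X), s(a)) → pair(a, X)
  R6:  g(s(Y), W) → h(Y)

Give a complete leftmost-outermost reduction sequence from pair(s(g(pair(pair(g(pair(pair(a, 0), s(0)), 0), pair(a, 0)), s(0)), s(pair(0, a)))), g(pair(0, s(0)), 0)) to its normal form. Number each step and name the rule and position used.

1. pair(s(g(pair(pair(g(pair(pair(a, 0), s(0)), 0), pair(a, 0)), s(0)), s(pair(0, a)))), g(pair(0, s(0)), 0))  →  pair(s(pair(g(pair(pair(a, 0), s(0)), 0), pair(a, 0))), g(pair(0, s(0)), 0))   [R1 at 1.1]
2. pair(s(pair(g(pair(pair(a, 0), s(0)), 0), pair(a, 0))), g(pair(0, s(0)), 0))  →  pair(s(pair(pair(a, 0), pair(a, 0))), g(pair(0, s(0)), 0))   [R1 at 1.1.1]
3. pair(s(pair(pair(a, 0), pair(a, 0))), g(pair(0, s(0)), 0))  →  pair(s(pair(pair(a, 0), pair(a, 0))), 0)   [R1 at 2]

pair(s(pair(pair(a, 0), pair(a, 0))), 0)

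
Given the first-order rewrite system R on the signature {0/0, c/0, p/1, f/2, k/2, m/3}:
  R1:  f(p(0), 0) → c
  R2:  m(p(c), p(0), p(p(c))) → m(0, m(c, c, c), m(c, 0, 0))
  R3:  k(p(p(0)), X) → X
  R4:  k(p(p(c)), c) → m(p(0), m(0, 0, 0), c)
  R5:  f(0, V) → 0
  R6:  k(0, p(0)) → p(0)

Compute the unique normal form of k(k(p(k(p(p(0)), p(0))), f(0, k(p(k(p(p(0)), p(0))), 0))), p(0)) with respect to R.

1. k(k(p(k(p(p(0)), p(0))), f(0, k(p(k(p(p(0)), p(0))), 0))), p(0))  →  k(k(p(p(0)), f(0, k(p(k(p(p(0)), p(0))), 0))), p(0))   [R3 at 1.1.1]
2. k(k(p(p(0)), f(0, k(p(k(p(p(0)), p(0))), 0))), p(0))  →  k(f(0, k(p(k(p(p(0)), p(0))), 0)), p(0))   [R3 at 1]
3. k(f(0, k(p(k(p(p(0)), p(0))), 0)), p(0))  →  k(0, p(0))   [R5 at 1]
4. k(0, p(0))  →  p(0)   [R6 at ε]

p(0)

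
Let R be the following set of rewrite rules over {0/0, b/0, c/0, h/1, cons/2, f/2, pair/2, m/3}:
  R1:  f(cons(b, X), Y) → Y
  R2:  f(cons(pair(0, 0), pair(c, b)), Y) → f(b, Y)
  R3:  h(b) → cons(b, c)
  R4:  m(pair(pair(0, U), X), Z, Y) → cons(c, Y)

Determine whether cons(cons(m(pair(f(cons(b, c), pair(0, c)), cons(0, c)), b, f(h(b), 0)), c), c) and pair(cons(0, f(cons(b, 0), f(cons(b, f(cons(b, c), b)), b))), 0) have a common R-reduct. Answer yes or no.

Reduce t₁ = cons(cons(m(pair(f(cons(b, c), pair(0, c)), cons(0, c)), b, f(h(b), 0)), c), c):
1. cons(cons(m(pair(f(cons(b, c), pair(0, c)), cons(0, c)), b, f(h(b), 0)), c), c)  →  cons(cons(m(pair(pair(0, c), cons(0, c)), b, f(h(b), 0)), c), c)   [R1 at 1.1.1.1]
2. cons(cons(m(pair(pair(0, c), cons(0, c)), b, f(h(b), 0)), c), c)  →  cons(cons(cons(c, f(h(b), 0)), c), c)   [R4 at 1.1]
3. cons(cons(cons(c, f(h(b), 0)), c), c)  →  cons(cons(cons(c, f(cons(b, c), 0)), c), c)   [R3 at 1.1.2.1]
4. cons(cons(cons(c, f(cons(b, c), 0)), c), c)  →  cons(cons(cons(c, 0), c), c)   [R1 at 1.1.2]

Reduce t₂ = pair(cons(0, f(cons(b, 0), f(cons(b, f(cons(b, c), b)), b))), 0):
1. pair(cons(0, f(cons(b, 0), f(cons(b, f(cons(b, c), b)), b))), 0)  →  pair(cons(0, f(cons(b, f(cons(b, c), b)), b)), 0)   [R1 at 1.2]
2. pair(cons(0, f(cons(b, f(cons(b, c), b)), b)), 0)  →  pair(cons(0, b), 0)   [R1 at 1.2]

no — NF(t₁) = cons(cons(cons(c, 0), c), c), NF(t₂) = pair(cons(0, b), 0)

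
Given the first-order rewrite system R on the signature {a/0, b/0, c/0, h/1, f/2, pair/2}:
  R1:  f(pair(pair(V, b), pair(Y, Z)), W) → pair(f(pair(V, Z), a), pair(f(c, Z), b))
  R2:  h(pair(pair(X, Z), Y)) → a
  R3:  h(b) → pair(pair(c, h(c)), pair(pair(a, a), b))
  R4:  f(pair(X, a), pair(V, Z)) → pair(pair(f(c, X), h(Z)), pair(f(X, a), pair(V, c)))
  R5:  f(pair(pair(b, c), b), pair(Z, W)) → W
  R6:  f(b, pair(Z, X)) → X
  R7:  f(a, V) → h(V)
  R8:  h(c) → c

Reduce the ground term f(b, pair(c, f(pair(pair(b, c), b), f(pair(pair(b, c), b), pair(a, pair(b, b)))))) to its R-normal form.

b

1. f(b, pair(c, f(pair(pair(b, c), b), f(pair(pair(b, c), b), pair(a, pair(b, b))))))  →  f(pair(pair(b, c), b), f(pair(pair(b, c), b), pair(a, pair(b, b))))   [R6 at ε]
2. f(pair(pair(b, c), b), f(pair(pair(b, c), b), pair(a, pair(b, b))))  →  f(pair(pair(b, c), b), pair(b, b))   [R5 at 2]
3. f(pair(pair(b, c), b), pair(b, b))  →  b   [R5 at ε]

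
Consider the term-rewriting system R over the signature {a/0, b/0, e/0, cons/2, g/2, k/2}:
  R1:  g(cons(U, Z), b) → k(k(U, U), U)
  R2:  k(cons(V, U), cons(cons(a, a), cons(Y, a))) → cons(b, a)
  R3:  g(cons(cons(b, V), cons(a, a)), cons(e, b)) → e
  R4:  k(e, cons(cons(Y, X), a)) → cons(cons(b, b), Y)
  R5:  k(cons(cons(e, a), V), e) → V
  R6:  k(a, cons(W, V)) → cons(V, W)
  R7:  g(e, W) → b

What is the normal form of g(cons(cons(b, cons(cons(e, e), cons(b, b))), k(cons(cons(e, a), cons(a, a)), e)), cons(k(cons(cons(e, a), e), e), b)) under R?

e

1. g(cons(cons(b, cons(cons(e, e), cons(b, b))), k(cons(cons(e, a), cons(a, a)), e)), cons(k(cons(cons(e, a), e), e), b))  →  g(cons(cons(b, cons(cons(e, e), cons(b, b))), cons(a, a)), cons(k(cons(cons(e, a), e), e), b))   [R5 at 1.2]
2. g(cons(cons(b, cons(cons(e, e), cons(b, b))), cons(a, a)), cons(k(cons(cons(e, a), e), e), b))  →  g(cons(cons(b, cons(cons(e, e), cons(b, b))), cons(a, a)), cons(e, b))   [R5 at 2.1]
3. g(cons(cons(b, cons(cons(e, e), cons(b, b))), cons(a, a)), cons(e, b))  →  e   [R3 at ε]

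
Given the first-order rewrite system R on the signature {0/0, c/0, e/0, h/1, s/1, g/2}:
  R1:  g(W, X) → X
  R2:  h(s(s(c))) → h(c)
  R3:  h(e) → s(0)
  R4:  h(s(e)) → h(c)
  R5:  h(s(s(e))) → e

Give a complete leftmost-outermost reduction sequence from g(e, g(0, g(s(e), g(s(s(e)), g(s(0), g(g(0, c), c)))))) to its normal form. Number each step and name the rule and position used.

c

1. g(e, g(0, g(s(e), g(s(s(e)), g(s(0), g(g(0, c), c))))))  →  g(0, g(s(e), g(s(s(e)), g(s(0), g(g(0, c), c)))))   [R1 at ε]
2. g(0, g(s(e), g(s(s(e)), g(s(0), g(g(0, c), c)))))  →  g(s(e), g(s(s(e)), g(s(0), g(g(0, c), c))))   [R1 at ε]
3. g(s(e), g(s(s(e)), g(s(0), g(g(0, c), c))))  →  g(s(s(e)), g(s(0), g(g(0, c), c)))   [R1 at ε]
4. g(s(s(e)), g(s(0), g(g(0, c), c)))  →  g(s(0), g(g(0, c), c))   [R1 at ε]
5. g(s(0), g(g(0, c), c))  →  g(g(0, c), c)   [R1 at ε]
6. g(g(0, c), c)  →  c   [R1 at ε]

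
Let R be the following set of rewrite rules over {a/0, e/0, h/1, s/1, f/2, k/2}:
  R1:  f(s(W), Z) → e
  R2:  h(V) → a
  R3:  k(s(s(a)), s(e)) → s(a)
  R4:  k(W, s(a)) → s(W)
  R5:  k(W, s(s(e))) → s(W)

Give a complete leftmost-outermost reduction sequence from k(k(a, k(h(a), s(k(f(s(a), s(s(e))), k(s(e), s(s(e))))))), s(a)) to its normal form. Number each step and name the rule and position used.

1. k(k(a, k(h(a), s(k(f(s(a), s(s(e))), k(s(e), s(s(e))))))), s(a))  →  s(k(a, k(h(a), s(k(f(s(a), s(s(e))), k(s(e), s(s(e))))))))   [R4 at ε]
2. s(k(a, k(h(a), s(k(f(s(a), s(s(e))), k(s(e), s(s(e))))))))  →  s(k(a, k(a, s(k(f(s(a), s(s(e))), k(s(e), s(s(e))))))))   [R2 at 1.2.1]
3. s(k(a, k(a, s(k(f(s(a), s(s(e))), k(s(e), s(s(e))))))))  →  s(k(a, k(a, s(k(e, k(s(e), s(s(e))))))))   [R1 at 1.2.2.1.1]
4. s(k(a, k(a, s(k(e, k(s(e), s(s(e))))))))  →  s(k(a, k(a, s(k(e, s(s(e)))))))   [R5 at 1.2.2.1.2]
5. s(k(a, k(a, s(k(e, s(s(e)))))))  →  s(k(a, k(a, s(s(e)))))   [R5 at 1.2.2.1]
6. s(k(a, k(a, s(s(e)))))  →  s(k(a, s(a)))   [R5 at 1.2]
7. s(k(a, s(a)))  →  s(s(a))   [R4 at 1]

s(s(a))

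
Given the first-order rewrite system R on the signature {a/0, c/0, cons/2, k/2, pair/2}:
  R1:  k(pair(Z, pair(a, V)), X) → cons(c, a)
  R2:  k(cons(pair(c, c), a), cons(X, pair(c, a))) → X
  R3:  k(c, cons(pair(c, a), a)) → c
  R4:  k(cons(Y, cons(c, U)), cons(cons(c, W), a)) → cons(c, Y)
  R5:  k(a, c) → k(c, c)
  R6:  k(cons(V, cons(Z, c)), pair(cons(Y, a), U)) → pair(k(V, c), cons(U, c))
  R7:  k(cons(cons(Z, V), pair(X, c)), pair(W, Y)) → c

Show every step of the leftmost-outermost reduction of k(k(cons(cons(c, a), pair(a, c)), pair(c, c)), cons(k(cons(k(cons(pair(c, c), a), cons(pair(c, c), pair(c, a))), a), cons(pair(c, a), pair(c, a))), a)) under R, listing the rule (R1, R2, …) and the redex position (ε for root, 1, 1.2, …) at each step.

1. k(k(cons(cons(c, a), pair(a, c)), pair(c, c)), cons(k(cons(k(cons(pair(c, c), a), cons(pair(c, c), pair(c, a))), a), cons(pair(c, a), pair(c, a))), a))  →  k(c, cons(k(cons(k(cons(pair(c, c), a), cons(pair(c, c), pair(c, a))), a), cons(pair(c, a), pair(c, a))), a))   [R7 at 1]
2. k(c, cons(k(cons(k(cons(pair(c, c), a), cons(pair(c, c), pair(c, a))), a), cons(pair(c, a), pair(c, a))), a))  →  k(c, cons(k(cons(pair(c, c), a), cons(pair(c, a), pair(c, a))), a))   [R2 at 2.1.1.1]
3. k(c, cons(k(cons(pair(c, c), a), cons(pair(c, a), pair(c, a))), a))  →  k(c, cons(pair(c, a), a))   [R2 at 2.1]
4. k(c, cons(pair(c, a), a))  →  c   [R3 at ε]

c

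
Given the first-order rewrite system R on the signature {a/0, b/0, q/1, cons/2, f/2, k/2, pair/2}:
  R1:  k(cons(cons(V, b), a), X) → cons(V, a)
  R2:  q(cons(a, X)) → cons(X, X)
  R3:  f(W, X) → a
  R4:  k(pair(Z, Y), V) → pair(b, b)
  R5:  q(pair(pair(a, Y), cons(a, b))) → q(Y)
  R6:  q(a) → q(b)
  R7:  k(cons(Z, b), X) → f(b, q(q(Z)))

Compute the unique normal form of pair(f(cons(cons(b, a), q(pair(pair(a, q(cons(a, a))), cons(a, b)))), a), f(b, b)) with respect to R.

1. pair(f(cons(cons(b, a), q(pair(pair(a, q(cons(a, a))), cons(a, b)))), a), f(b, b))  →  pair(a, f(b, b))   [R3 at 1]
2. pair(a, f(b, b))  →  pair(a, a)   [R3 at 2]

pair(a, a)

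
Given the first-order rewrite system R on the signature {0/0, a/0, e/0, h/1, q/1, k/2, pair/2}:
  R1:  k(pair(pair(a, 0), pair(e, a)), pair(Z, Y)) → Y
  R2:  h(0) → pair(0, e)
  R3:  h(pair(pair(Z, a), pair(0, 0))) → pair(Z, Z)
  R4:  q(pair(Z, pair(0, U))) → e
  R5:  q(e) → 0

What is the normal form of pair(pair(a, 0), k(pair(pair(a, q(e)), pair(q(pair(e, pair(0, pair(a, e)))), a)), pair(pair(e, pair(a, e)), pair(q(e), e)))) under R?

1. pair(pair(a, 0), k(pair(pair(a, q(e)), pair(q(pair(e, pair(0, pair(a, e)))), a)), pair(pair(e, pair(a, e)), pair(q(e), e))))  →  pair(pair(a, 0), k(pair(pair(a, 0), pair(q(pair(e, pair(0, pair(a, e)))), a)), pair(pair(e, pair(a, e)), pair(q(e), e))))   [R5 at 2.1.1.2]
2. pair(pair(a, 0), k(pair(pair(a, 0), pair(q(pair(e, pair(0, pair(a, e)))), a)), pair(pair(e, pair(a, e)), pair(q(e), e))))  →  pair(pair(a, 0), k(pair(pair(a, 0), pair(e, a)), pair(pair(e, pair(a, e)), pair(q(e), e))))   [R4 at 2.1.2.1]
3. pair(pair(a, 0), k(pair(pair(a, 0), pair(e, a)), pair(pair(e, pair(a, e)), pair(q(e), e))))  →  pair(pair(a, 0), pair(q(e), e))   [R1 at 2]
4. pair(pair(a, 0), pair(q(e), e))  →  pair(pair(a, 0), pair(0, e))   [R5 at 2.1]

pair(pair(a, 0), pair(0, e))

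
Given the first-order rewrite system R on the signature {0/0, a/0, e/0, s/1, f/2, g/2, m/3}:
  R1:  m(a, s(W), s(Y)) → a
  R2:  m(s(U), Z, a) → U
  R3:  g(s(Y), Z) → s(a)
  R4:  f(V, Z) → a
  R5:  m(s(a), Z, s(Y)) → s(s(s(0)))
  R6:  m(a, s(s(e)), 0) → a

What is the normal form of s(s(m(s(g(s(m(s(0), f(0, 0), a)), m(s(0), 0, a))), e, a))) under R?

s(s(s(a)))

1. s(s(m(s(g(s(m(s(0), f(0, 0), a)), m(s(0), 0, a))), e, a)))  →  s(s(g(s(m(s(0), f(0, 0), a)), m(s(0), 0, a))))   [R2 at 1.1]
2. s(s(g(s(m(s(0), f(0, 0), a)), m(s(0), 0, a))))  →  s(s(s(a)))   [R3 at 1.1]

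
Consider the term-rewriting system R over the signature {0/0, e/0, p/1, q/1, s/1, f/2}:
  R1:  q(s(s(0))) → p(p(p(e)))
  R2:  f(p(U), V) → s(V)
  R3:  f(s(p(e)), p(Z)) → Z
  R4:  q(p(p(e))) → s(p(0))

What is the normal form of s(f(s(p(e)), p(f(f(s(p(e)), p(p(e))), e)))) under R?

1. s(f(s(p(e)), p(f(f(s(p(e)), p(p(e))), e))))  →  s(f(f(s(p(e)), p(p(e))), e))   [R3 at 1]
2. s(f(f(s(p(e)), p(p(e))), e))  →  s(f(p(e), e))   [R3 at 1.1]
3. s(f(p(e), e))  →  s(s(e))   [R2 at 1]

s(s(e))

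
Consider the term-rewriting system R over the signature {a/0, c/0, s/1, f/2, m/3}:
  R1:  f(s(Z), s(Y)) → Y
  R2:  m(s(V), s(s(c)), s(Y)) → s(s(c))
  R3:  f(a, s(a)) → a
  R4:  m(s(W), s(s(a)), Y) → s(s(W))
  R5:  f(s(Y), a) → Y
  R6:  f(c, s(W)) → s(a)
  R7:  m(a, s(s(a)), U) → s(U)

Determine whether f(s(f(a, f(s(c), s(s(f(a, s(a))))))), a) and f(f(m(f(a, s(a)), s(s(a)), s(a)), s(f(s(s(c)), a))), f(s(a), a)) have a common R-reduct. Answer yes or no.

no — NF(t₁) = a, NF(t₂) = c

Reduce t₁ = f(s(f(a, f(s(c), s(s(f(a, s(a))))))), a):
1. f(s(f(a, f(s(c), s(s(f(a, s(a))))))), a)  →  f(a, f(s(c), s(s(f(a, s(a))))))   [R5 at ε]
2. f(a, f(s(c), s(s(f(a, s(a))))))  →  f(a, s(f(a, s(a))))   [R1 at 2]
3. f(a, s(f(a, s(a))))  →  f(a, s(a))   [R3 at 2.1]
4. f(a, s(a))  →  a   [R3 at ε]

Reduce t₂ = f(f(m(f(a, s(a)), s(s(a)), s(a)), s(f(s(s(c)), a))), f(s(a), a)):
1. f(f(m(f(a, s(a)), s(s(a)), s(a)), s(f(s(s(c)), a))), f(s(a), a))  →  f(f(m(a, s(s(a)), s(a)), s(f(s(s(c)), a))), f(s(a), a))   [R3 at 1.1.1]
2. f(f(m(a, s(s(a)), s(a)), s(f(s(s(c)), a))), f(s(a), a))  →  f(f(s(s(a)), s(f(s(s(c)), a))), f(s(a), a))   [R7 at 1.1]
3. f(f(s(s(a)), s(f(s(s(c)), a))), f(s(a), a))  →  f(f(s(s(c)), a), f(s(a), a))   [R1 at 1]
4. f(f(s(s(c)), a), f(s(a), a))  →  f(s(c), f(s(a), a))   [R5 at 1]
5. f(s(c), f(s(a), a))  →  f(s(c), a)   [R5 at 2]
6. f(s(c), a)  →  c   [R5 at ε]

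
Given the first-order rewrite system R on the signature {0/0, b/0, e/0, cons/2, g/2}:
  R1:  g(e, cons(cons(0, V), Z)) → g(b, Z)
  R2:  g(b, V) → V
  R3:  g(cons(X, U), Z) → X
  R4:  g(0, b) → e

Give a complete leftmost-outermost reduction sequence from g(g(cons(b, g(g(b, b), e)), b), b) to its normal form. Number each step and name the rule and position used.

1. g(g(cons(b, g(g(b, b), e)), b), b)  →  g(b, b)   [R3 at 1]
2. g(b, b)  →  b   [R2 at ε]

b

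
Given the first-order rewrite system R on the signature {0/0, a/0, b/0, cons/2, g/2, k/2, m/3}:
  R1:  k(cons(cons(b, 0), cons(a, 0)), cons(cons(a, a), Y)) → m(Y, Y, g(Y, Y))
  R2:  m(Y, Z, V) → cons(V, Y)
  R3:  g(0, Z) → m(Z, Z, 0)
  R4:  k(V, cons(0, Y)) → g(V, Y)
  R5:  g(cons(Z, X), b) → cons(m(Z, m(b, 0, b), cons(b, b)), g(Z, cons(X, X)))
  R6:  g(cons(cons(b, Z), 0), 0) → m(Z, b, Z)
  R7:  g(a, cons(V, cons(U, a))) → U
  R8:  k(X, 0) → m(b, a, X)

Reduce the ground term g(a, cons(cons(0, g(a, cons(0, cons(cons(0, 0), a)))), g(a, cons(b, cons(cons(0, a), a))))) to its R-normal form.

0

1. g(a, cons(cons(0, g(a, cons(0, cons(cons(0, 0), a)))), g(a, cons(b, cons(cons(0, a), a)))))  →  g(a, cons(cons(0, cons(0, 0)), g(a, cons(b, cons(cons(0, a), a)))))   [R7 at 2.1.2]
2. g(a, cons(cons(0, cons(0, 0)), g(a, cons(b, cons(cons(0, a), a)))))  →  g(a, cons(cons(0, cons(0, 0)), cons(0, a)))   [R7 at 2.2]
3. g(a, cons(cons(0, cons(0, 0)), cons(0, a)))  →  0   [R7 at ε]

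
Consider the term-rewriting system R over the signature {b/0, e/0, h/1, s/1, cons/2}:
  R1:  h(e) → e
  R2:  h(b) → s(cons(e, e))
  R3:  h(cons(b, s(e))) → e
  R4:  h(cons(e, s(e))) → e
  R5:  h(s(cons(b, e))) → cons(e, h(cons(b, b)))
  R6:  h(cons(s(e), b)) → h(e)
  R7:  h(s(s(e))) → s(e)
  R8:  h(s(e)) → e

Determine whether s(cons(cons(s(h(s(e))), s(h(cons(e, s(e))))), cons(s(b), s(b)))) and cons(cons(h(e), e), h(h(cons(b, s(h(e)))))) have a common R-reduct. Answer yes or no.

no — NF(t₁) = s(cons(cons(s(e), s(e)), cons(s(b), s(b)))), NF(t₂) = cons(cons(e, e), e)

Reduce t₁ = s(cons(cons(s(h(s(e))), s(h(cons(e, s(e))))), cons(s(b), s(b)))):
1. s(cons(cons(s(h(s(e))), s(h(cons(e, s(e))))), cons(s(b), s(b))))  →  s(cons(cons(s(e), s(h(cons(e, s(e))))), cons(s(b), s(b))))   [R8 at 1.1.1.1]
2. s(cons(cons(s(e), s(h(cons(e, s(e))))), cons(s(b), s(b))))  →  s(cons(cons(s(e), s(e)), cons(s(b), s(b))))   [R4 at 1.1.2.1]

Reduce t₂ = cons(cons(h(e), e), h(h(cons(b, s(h(e)))))):
1. cons(cons(h(e), e), h(h(cons(b, s(h(e))))))  →  cons(cons(e, e), h(h(cons(b, s(h(e))))))   [R1 at 1.1]
2. cons(cons(e, e), h(h(cons(b, s(h(e))))))  →  cons(cons(e, e), h(h(cons(b, s(e)))))   [R1 at 2.1.1.2.1]
3. cons(cons(e, e), h(h(cons(b, s(e)))))  →  cons(cons(e, e), h(e))   [R3 at 2.1]
4. cons(cons(e, e), h(e))  →  cons(cons(e, e), e)   [R1 at 2]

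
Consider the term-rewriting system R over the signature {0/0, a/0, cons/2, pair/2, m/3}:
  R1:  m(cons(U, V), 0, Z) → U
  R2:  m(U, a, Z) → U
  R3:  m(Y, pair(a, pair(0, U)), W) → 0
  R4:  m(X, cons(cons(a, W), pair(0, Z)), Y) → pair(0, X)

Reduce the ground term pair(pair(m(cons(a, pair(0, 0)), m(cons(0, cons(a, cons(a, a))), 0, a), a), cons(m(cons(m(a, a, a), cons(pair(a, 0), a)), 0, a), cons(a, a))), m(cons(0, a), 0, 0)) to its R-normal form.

1. pair(pair(m(cons(a, pair(0, 0)), m(cons(0, cons(a, cons(a, a))), 0, a), a), cons(m(cons(m(a, a, a), cons(pair(a, 0), a)), 0, a), cons(a, a))), m(cons(0, a), 0, 0))  →  pair(pair(m(cons(a, pair(0, 0)), 0, a), cons(m(cons(m(a, a, a), cons(pair(a, 0), a)), 0, a), cons(a, a))), m(cons(0, a), 0, 0))   [R1 at 1.1.2]
2. pair(pair(m(cons(a, pair(0, 0)), 0, a), cons(m(cons(m(a, a, a), cons(pair(a, 0), a)), 0, a), cons(a, a))), m(cons(0, a), 0, 0))  →  pair(pair(a, cons(m(cons(m(a, a, a), cons(pair(a, 0), a)), 0, a), cons(a, a))), m(cons(0, a), 0, 0))   [R1 at 1.1]
3. pair(pair(a, cons(m(cons(m(a, a, a), cons(pair(a, 0), a)), 0, a), cons(a, a))), m(cons(0, a), 0, 0))  →  pair(pair(a, cons(m(a, a, a), cons(a, a))), m(cons(0, a), 0, 0))   [R1 at 1.2.1]
4. pair(pair(a, cons(m(a, a, a), cons(a, a))), m(cons(0, a), 0, 0))  →  pair(pair(a, cons(a, cons(a, a))), m(cons(0, a), 0, 0))   [R2 at 1.2.1]
5. pair(pair(a, cons(a, cons(a, a))), m(cons(0, a), 0, 0))  →  pair(pair(a, cons(a, cons(a, a))), 0)   [R1 at 2]

pair(pair(a, cons(a, cons(a, a))), 0)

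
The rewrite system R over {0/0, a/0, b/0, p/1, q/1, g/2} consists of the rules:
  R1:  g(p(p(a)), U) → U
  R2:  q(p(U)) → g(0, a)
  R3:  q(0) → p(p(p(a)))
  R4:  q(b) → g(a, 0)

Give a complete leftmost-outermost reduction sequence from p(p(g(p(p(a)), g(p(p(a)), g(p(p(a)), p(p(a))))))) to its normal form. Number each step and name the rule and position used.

p(p(p(p(a))))

1. p(p(g(p(p(a)), g(p(p(a)), g(p(p(a)), p(p(a)))))))  →  p(p(g(p(p(a)), g(p(p(a)), p(p(a))))))   [R1 at 1.1]
2. p(p(g(p(p(a)), g(p(p(a)), p(p(a))))))  →  p(p(g(p(p(a)), p(p(a)))))   [R1 at 1.1]
3. p(p(g(p(p(a)), p(p(a)))))  →  p(p(p(p(a))))   [R1 at 1.1]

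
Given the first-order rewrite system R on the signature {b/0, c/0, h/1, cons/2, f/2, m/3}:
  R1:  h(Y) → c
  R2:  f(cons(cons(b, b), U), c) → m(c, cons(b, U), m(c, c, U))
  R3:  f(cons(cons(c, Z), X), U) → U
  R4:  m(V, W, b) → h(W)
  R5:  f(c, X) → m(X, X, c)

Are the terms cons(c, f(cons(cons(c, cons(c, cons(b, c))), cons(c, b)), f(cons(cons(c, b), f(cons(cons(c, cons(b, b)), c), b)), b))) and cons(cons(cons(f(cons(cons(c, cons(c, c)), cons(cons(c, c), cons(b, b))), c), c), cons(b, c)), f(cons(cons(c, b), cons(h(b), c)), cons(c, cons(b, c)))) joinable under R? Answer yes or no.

Reduce t₁ = cons(c, f(cons(cons(c, cons(c, cons(b, c))), cons(c, b)), f(cons(cons(c, b), f(cons(cons(c, cons(b, b)), c), b)), b))):
1. cons(c, f(cons(cons(c, cons(c, cons(b, c))), cons(c, b)), f(cons(cons(c, b), f(cons(cons(c, cons(b, b)), c), b)), b)))  →  cons(c, f(cons(cons(c, b), f(cons(cons(c, cons(b, b)), c), b)), b))   [R3 at 2]
2. cons(c, f(cons(cons(c, b), f(cons(cons(c, cons(b, b)), c), b)), b))  →  cons(c, b)   [R3 at 2]

Reduce t₂ = cons(cons(cons(f(cons(cons(c, cons(c, c)), cons(cons(c, c), cons(b, b))), c), c), cons(b, c)), f(cons(cons(c, b), cons(h(b), c)), cons(c, cons(b, c)))):
1. cons(cons(cons(f(cons(cons(c, cons(c, c)), cons(cons(c, c), cons(b, b))), c), c), cons(b, c)), f(cons(cons(c, b), cons(h(b), c)), cons(c, cons(b, c))))  →  cons(cons(cons(c, c), cons(b, c)), f(cons(cons(c, b), cons(h(b), c)), cons(c, cons(b, c))))   [R3 at 1.1.1]
2. cons(cons(cons(c, c), cons(b, c)), f(cons(cons(c, b), cons(h(b), c)), cons(c, cons(b, c))))  →  cons(cons(cons(c, c), cons(b, c)), cons(c, cons(b, c)))   [R3 at 2]

no — NF(t₁) = cons(c, b), NF(t₂) = cons(cons(cons(c, c), cons(b, c)), cons(c, cons(b, c)))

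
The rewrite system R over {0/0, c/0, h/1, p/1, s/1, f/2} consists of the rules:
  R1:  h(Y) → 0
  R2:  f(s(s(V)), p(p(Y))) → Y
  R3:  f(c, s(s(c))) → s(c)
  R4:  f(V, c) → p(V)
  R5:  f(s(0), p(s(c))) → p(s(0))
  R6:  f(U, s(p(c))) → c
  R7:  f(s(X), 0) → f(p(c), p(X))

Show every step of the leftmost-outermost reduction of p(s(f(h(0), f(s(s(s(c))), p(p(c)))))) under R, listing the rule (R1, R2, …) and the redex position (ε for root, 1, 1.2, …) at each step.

1. p(s(f(h(0), f(s(s(s(c))), p(p(c))))))  →  p(s(f(0, f(s(s(s(c))), p(p(c))))))   [R1 at 1.1.1]
2. p(s(f(0, f(s(s(s(c))), p(p(c))))))  →  p(s(f(0, c)))   [R2 at 1.1.2]
3. p(s(f(0, c)))  →  p(s(p(0)))   [R4 at 1.1]

p(s(p(0)))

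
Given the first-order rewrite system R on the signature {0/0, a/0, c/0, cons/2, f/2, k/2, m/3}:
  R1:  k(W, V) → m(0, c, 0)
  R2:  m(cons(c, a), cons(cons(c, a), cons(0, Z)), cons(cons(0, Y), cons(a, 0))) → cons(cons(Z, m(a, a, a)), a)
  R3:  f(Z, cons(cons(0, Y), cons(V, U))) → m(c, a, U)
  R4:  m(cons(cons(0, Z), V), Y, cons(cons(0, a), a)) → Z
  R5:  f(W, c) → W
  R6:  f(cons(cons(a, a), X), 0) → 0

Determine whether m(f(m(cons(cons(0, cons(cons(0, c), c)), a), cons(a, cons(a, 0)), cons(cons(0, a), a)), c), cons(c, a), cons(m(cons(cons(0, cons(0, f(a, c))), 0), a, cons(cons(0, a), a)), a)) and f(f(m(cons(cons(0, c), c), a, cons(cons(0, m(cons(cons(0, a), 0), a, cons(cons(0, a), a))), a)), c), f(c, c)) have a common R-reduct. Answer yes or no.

yes — NF(t₁) = c, NF(t₂) = c

Reduce t₁ = m(f(m(cons(cons(0, cons(cons(0, c), c)), a), cons(a, cons(a, 0)), cons(cons(0, a), a)), c), cons(c, a), cons(m(cons(cons(0, cons(0, f(a, c))), 0), a, cons(cons(0, a), a)), a)):
1. m(f(m(cons(cons(0, cons(cons(0, c), c)), a), cons(a, cons(a, 0)), cons(cons(0, a), a)), c), cons(c, a), cons(m(cons(cons(0, cons(0, f(a, c))), 0), a, cons(cons(0, a), a)), a))  →  m(m(cons(cons(0, cons(cons(0, c), c)), a), cons(a, cons(a, 0)), cons(cons(0, a), a)), cons(c, a), cons(m(cons(cons(0, cons(0, f(a, c))), 0), a, cons(cons(0, a), a)), a))   [R5 at 1]
2. m(m(cons(cons(0, cons(cons(0, c), c)), a), cons(a, cons(a, 0)), cons(cons(0, a), a)), cons(c, a), cons(m(cons(cons(0, cons(0, f(a, c))), 0), a, cons(cons(0, a), a)), a))  →  m(cons(cons(0, c), c), cons(c, a), cons(m(cons(cons(0, cons(0, f(a, c))), 0), a, cons(cons(0, a), a)), a))   [R4 at 1]
3. m(cons(cons(0, c), c), cons(c, a), cons(m(cons(cons(0, cons(0, f(a, c))), 0), a, cons(cons(0, a), a)), a))  →  m(cons(cons(0, c), c), cons(c, a), cons(cons(0, f(a, c)), a))   [R4 at 3.1]
4. m(cons(cons(0, c), c), cons(c, a), cons(cons(0, f(a, c)), a))  →  m(cons(cons(0, c), c), cons(c, a), cons(cons(0, a), a))   [R5 at 3.1.2]
5. m(cons(cons(0, c), c), cons(c, a), cons(cons(0, a), a))  →  c   [R4 at ε]

Reduce t₂ = f(f(m(cons(cons(0, c), c), a, cons(cons(0, m(cons(cons(0, a), 0), a, cons(cons(0, a), a))), a)), c), f(c, c)):
1. f(f(m(cons(cons(0, c), c), a, cons(cons(0, m(cons(cons(0, a), 0), a, cons(cons(0, a), a))), a)), c), f(c, c))  →  f(m(cons(cons(0, c), c), a, cons(cons(0, m(cons(cons(0, a), 0), a, cons(cons(0, a), a))), a)), f(c, c))   [R5 at 1]
2. f(m(cons(cons(0, c), c), a, cons(cons(0, m(cons(cons(0, a), 0), a, cons(cons(0, a), a))), a)), f(c, c))  →  f(m(cons(cons(0, c), c), a, cons(cons(0, a), a)), f(c, c))   [R4 at 1.3.1.2]
3. f(m(cons(cons(0, c), c), a, cons(cons(0, a), a)), f(c, c))  →  f(c, f(c, c))   [R4 at 1]
4. f(c, f(c, c))  →  f(c, c)   [R5 at 2]
5. f(c, c)  →  c   [R5 at ε]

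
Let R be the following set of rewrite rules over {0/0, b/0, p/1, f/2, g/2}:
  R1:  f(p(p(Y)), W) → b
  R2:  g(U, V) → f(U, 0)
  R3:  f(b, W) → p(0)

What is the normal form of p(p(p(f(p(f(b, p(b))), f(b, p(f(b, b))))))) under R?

1. p(p(p(f(p(f(b, p(b))), f(b, p(f(b, b)))))))  →  p(p(p(f(p(p(0)), f(b, p(f(b, b)))))))   [R3 at 1.1.1.1.1]
2. p(p(p(f(p(p(0)), f(b, p(f(b, b)))))))  →  p(p(p(b)))   [R1 at 1.1.1]

p(p(p(b)))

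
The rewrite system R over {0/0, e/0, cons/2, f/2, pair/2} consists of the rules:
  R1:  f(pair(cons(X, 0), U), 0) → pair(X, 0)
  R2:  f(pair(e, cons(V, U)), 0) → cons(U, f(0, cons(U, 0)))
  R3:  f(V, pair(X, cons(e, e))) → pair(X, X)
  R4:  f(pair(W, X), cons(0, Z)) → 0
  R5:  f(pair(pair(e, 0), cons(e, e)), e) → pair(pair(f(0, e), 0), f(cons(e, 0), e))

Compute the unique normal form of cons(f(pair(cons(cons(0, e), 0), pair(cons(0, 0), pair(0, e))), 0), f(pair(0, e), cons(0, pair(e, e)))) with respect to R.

cons(pair(cons(0, e), 0), 0)

1. cons(f(pair(cons(cons(0, e), 0), pair(cons(0, 0), pair(0, e))), 0), f(pair(0, e), cons(0, pair(e, e))))  →  cons(pair(cons(0, e), 0), f(pair(0, e), cons(0, pair(e, e))))   [R1 at 1]
2. cons(pair(cons(0, e), 0), f(pair(0, e), cons(0, pair(e, e))))  →  cons(pair(cons(0, e), 0), 0)   [R4 at 2]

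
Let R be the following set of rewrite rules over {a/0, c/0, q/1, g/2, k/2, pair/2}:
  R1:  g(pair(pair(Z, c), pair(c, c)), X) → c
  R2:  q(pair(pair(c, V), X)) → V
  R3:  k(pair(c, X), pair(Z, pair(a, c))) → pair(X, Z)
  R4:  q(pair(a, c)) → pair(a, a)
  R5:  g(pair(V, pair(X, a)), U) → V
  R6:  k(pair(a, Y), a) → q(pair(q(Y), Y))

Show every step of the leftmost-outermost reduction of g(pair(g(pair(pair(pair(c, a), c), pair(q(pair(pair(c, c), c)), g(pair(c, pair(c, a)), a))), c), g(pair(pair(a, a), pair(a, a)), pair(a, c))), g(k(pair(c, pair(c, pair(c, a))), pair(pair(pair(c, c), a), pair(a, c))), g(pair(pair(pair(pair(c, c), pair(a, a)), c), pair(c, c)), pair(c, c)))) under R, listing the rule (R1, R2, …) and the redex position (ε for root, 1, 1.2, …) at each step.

c

1. g(pair(g(pair(pair(pair(c, a), c), pair(q(pair(pair(c, c), c)), g(pair(c, pair(c, a)), a))), c), g(pair(pair(a, a), pair(a, a)), pair(a, c))), g(k(pair(c, pair(c, pair(c, a))), pair(pair(pair(c, c), a), pair(a, c))), g(pair(pair(pair(pair(c, c), pair(a, a)), c), pair(c, c)), pair(c, c))))  →  g(pair(g(pair(pair(pair(c, a), c), pair(c, g(pair(c, pair(c, a)), a))), c), g(pair(pair(a, a), pair(a, a)), pair(a, c))), g(k(pair(c, pair(c, pair(c, a))), pair(pair(pair(c, c), a), pair(a, c))), g(pair(pair(pair(pair(c, c), pair(a, a)), c), pair(c, c)), pair(c, c))))   [R2 at 1.1.1.2.1]
2. g(pair(g(pair(pair(pair(c, a), c), pair(c, g(pair(c, pair(c, a)), a))), c), g(pair(pair(a, a), pair(a, a)), pair(a, c))), g(k(pair(c, pair(c, pair(c, a))), pair(pair(pair(c, c), a), pair(a, c))), g(pair(pair(pair(pair(c, c), pair(a, a)), c), pair(c, c)), pair(c, c))))  →  g(pair(g(pair(pair(pair(c, a), c), pair(c, c)), c), g(pair(pair(a, a), pair(a, a)), pair(a, c))), g(k(pair(c, pair(c, pair(c, a))), pair(pair(pair(c, c), a), pair(a, c))), g(pair(pair(pair(pair(c, c), pair(a, a)), c), pair(c, c)), pair(c, c))))   [R5 at 1.1.1.2.2]
3. g(pair(g(pair(pair(pair(c, a), c), pair(c, c)), c), g(pair(pair(a, a), pair(a, a)), pair(a, c))), g(k(pair(c, pair(c, pair(c, a))), pair(pair(pair(c, c), a), pair(a, c))), g(pair(pair(pair(pair(c, c), pair(a, a)), c), pair(c, c)), pair(c, c))))  →  g(pair(c, g(pair(pair(a, a), pair(a, a)), pair(a, c))), g(k(pair(c, pair(c, pair(c, a))), pair(pair(pair(c, c), a), pair(a, c))), g(pair(pair(pair(pair(c, c), pair(a, a)), c), pair(c, c)), pair(c, c))))   [R1 at 1.1]
4. g(pair(c, g(pair(pair(a, a), pair(a, a)), pair(a, c))), g(k(pair(c, pair(c, pair(c, a))), pair(pair(pair(c, c), a), pair(a, c))), g(pair(pair(pair(pair(c, c), pair(a, a)), c), pair(c, c)), pair(c, c))))  →  g(pair(c, pair(a, a)), g(k(pair(c, pair(c, pair(c, a))), pair(pair(pair(c, c), a), pair(a, c))), g(pair(pair(pair(pair(c, c), pair(a, a)), c), pair(c, c)), pair(c, c))))   [R5 at 1.2]
5. g(pair(c, pair(a, a)), g(k(pair(c, pair(c, pair(c, a))), pair(pair(pair(c, c), a), pair(a, c))), g(pair(pair(pair(pair(c, c), pair(a, a)), c), pair(c, c)), pair(c, c))))  →  c   [R5 at ε]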